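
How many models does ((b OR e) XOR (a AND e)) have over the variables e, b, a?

Satisfying assignments: (0,1,0), (0,1,1), (1,0,0), (1,1,0)
Count: 4 out of 8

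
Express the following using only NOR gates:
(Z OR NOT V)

((Z NOR (V NOR V)) NOR (Z NOR (V NOR V)))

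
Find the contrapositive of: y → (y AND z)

Contrapositive: NOT (y AND z) → NOT y
Note: A statement and its contrapositive are logically equivalent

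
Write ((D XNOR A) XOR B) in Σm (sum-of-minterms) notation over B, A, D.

Σm(0, 3, 5, 6) = (NOT B AND NOT A AND NOT D) OR (NOT B AND A AND D) OR (B AND NOT A AND D) OR (B AND A AND NOT D)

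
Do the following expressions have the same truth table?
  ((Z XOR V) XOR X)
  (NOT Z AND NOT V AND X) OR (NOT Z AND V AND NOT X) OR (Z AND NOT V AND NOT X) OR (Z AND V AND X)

Yes, they are equivalent — the two output columns agree on all 8 assignments:
Z | V | X | Expression 1 | Expression 2
---------------------------------------
0 | 0 | 0 | 0 | 0
0 | 0 | 1 | 1 | 1
0 | 1 | 0 | 1 | 1
0 | 1 | 1 | 0 | 0
1 | 0 | 0 | 1 | 1
1 | 0 | 1 | 0 | 0
1 | 1 | 0 | 0 | 0
1 | 1 | 1 | 1 | 1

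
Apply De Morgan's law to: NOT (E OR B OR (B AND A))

NOT E AND NOT B AND NOT (B AND A)
De Morgan's: NOT(OR of terms) = AND of negations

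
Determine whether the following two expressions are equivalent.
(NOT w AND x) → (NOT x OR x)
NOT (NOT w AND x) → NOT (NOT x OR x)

No, Inverse is not equivalent to original (counterexample: w=0, x=0)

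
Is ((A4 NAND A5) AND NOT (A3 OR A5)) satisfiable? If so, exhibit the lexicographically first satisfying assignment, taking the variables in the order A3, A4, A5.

A3=0, A4=0, A5=0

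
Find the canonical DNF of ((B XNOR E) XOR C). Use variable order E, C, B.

(NOT E AND NOT C AND NOT B) OR (NOT E AND C AND B) OR (E AND NOT C AND B) OR (E AND C AND NOT B)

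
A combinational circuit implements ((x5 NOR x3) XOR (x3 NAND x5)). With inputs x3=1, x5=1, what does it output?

Substituting: ((1 NOR 1) XOR (1 NAND 1))
= 0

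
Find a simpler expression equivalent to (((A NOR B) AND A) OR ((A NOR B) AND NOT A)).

By distribution ((E AND v) OR (E AND NOT v) = E):
= (A NOR B)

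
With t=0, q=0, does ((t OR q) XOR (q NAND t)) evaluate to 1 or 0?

Substituting: ((0 OR 0) XOR (0 NAND 0))
= 1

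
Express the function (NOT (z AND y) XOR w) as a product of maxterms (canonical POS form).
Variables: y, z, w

ΠM(1, 3, 5, 6) = (y OR z OR NOT w) AND (y OR NOT z OR NOT w) AND (NOT y OR z OR NOT w) AND (NOT y OR NOT z OR w)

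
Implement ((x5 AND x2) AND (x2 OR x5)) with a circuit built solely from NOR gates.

((((x5 NOR x5) NOR (x2 NOR x2)) NOR ((x5 NOR x5) NOR (x2 NOR x2))) NOR (((x2 NOR x5) NOR (x2 NOR x5)) NOR ((x2 NOR x5) NOR (x2 NOR x5))))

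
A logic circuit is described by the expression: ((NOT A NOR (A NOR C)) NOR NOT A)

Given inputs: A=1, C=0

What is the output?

Substituting: ((NOT 1 NOR (1 NOR 0)) NOR NOT 1)
= 0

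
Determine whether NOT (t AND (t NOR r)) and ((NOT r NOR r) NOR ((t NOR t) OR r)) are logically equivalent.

No. Counterexample: with t=0, r=0, Expression 1 = 1 but Expression 2 = 0.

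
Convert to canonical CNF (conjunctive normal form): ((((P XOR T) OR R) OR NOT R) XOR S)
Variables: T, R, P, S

(T OR R OR P OR NOT S) AND (T OR R OR NOT P OR NOT S) AND (T OR NOT R OR P OR NOT S) AND (T OR NOT R OR NOT P OR NOT S) AND (NOT T OR R OR P OR NOT S) AND (NOT T OR R OR NOT P OR NOT S) AND (NOT T OR NOT R OR P OR NOT S) AND (NOT T OR NOT R OR NOT P OR NOT S)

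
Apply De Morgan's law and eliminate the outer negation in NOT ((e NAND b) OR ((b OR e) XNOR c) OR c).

NOT (e NAND b) AND NOT ((b OR e) XNOR c) AND NOT c
De Morgan's: NOT(OR of terms) = AND of negations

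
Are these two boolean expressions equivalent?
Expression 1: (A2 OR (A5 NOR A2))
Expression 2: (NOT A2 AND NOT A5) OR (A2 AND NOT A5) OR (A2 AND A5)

Yes, they are equivalent — the two output columns agree on all 4 assignments:
A2 | A5 | Expression 1 | Expression 2
-------------------------------------
0 | 0 | 1 | 1
0 | 1 | 0 | 0
1 | 0 | 1 | 1
1 | 1 | 1 | 1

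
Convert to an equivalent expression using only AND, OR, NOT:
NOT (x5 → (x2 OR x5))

x5 AND NOT (x2 OR x5)
(Negated implication: NOT(A → B) = A AND NOT B)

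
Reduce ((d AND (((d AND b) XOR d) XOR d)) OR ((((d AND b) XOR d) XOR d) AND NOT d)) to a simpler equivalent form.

By distribution ((E AND v) OR (E AND NOT v) = E) then XOR self-cancellation ((E XOR v) XOR v = E):
= (d AND b)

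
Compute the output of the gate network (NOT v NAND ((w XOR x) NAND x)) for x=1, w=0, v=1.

Substituting: (NOT 1 NAND ((0 XOR 1) NAND 1))
= 1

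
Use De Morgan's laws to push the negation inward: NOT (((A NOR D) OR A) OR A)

NOT ((A NOR D) OR A) AND NOT A
De Morgan's: NOT(OR of terms) = AND of negations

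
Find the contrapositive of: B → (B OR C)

Contrapositive: NOT (B OR C) → NOT B
Note: A statement and its contrapositive are logically equivalent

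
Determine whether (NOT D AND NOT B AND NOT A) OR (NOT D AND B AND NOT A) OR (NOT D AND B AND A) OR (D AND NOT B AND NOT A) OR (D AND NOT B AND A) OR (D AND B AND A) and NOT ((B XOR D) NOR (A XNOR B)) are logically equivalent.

Yes, they are equivalent — the two output columns agree on all 8 assignments:
D | B | A | Expression 1 | Expression 2
---------------------------------------
0 | 0 | 0 | 1 | 1
0 | 0 | 1 | 0 | 0
0 | 1 | 0 | 1 | 1
0 | 1 | 1 | 1 | 1
1 | 0 | 0 | 1 | 1
1 | 0 | 1 | 1 | 1
1 | 1 | 0 | 0 | 0
1 | 1 | 1 | 1 | 1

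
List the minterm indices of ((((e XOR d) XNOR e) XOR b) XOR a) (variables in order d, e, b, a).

Σm(0, 3, 4, 7, 9, 10, 13, 14) = (NOT d AND NOT e AND NOT b AND NOT a) OR (NOT d AND NOT e AND b AND a) OR (NOT d AND e AND NOT b AND NOT a) OR (NOT d AND e AND b AND a) OR (d AND NOT e AND NOT b AND a) OR (d AND NOT e AND b AND NOT a) OR (d AND e AND NOT b AND a) OR (d AND e AND b AND NOT a)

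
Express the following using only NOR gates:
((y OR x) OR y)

((((y NOR x) NOR (y NOR x)) NOR y) NOR (((y NOR x) NOR (y NOR x)) NOR y))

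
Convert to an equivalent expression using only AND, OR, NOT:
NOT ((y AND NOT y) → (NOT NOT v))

(y AND NOT y) AND NOT v
(Negated implication: NOT(A → B) = A AND NOT B)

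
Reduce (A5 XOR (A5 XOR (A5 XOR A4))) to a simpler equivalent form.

By XOR self-cancellation ((E XOR v) XOR v = E):
= (A5 XOR A4)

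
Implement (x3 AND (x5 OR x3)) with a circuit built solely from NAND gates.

((x3 NAND ((x5 NAND x5) NAND (x3 NAND x3))) NAND (x3 NAND ((x5 NAND x5) NAND (x3 NAND x3))))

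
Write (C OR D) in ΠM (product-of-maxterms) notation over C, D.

ΠM(0) = (C OR D)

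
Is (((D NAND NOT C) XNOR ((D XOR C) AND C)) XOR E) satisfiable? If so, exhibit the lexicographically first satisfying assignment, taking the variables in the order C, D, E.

C=0, D=0, E=1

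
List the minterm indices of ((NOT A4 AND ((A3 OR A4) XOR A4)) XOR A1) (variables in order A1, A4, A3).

Σm(1, 4, 6, 7) = (NOT A1 AND NOT A4 AND A3) OR (A1 AND NOT A4 AND NOT A3) OR (A1 AND A4 AND NOT A3) OR (A1 AND A4 AND A3)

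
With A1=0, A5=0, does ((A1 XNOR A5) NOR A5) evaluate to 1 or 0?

Substituting: ((0 XNOR 0) NOR 0)
= 0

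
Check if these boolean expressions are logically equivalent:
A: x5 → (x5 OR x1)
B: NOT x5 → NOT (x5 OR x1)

No, Inverse is not equivalent to original (counterexample: x5=0, x1=1)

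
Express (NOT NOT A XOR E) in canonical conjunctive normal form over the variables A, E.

(A OR E) AND (NOT A OR NOT E)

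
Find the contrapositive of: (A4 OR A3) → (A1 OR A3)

Contrapositive: NOT (A1 OR A3) → NOT (A4 OR A3)
Note: A statement and its contrapositive are logically equivalent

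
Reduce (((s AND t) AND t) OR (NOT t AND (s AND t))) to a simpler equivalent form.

By distribution ((E AND v) OR (E AND NOT v) = E):
= (s AND t)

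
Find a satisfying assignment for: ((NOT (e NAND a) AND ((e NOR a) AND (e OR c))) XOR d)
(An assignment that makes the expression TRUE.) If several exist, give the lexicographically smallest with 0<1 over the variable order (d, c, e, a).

d=1, c=0, e=0, a=0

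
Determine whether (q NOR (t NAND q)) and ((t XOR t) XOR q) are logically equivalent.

No. Counterexample: with t=0, q=1, Expression 1 = 0 but Expression 2 = 1.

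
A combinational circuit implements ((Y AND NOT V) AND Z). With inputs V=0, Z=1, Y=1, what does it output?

Substituting: ((1 AND NOT 0) AND 1)
= 1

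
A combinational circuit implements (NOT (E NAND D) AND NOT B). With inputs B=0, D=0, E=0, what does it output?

Substituting: (NOT (0 NAND 0) AND NOT 0)
= 0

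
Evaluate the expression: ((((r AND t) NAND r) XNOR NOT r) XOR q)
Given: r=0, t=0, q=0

Substituting: ((((0 AND 0) NAND 0) XNOR NOT 0) XOR 0)
= 1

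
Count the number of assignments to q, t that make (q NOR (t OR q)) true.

Satisfying assignments: (0,0)
Count: 1 out of 4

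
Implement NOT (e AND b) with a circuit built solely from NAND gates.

(((e NAND b) NAND (e NAND b)) NAND ((e NAND b) NAND (e NAND b)))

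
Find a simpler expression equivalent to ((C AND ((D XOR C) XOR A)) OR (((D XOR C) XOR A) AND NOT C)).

By distribution ((E AND v) OR (E AND NOT v) = E):
= ((D XOR C) XOR A)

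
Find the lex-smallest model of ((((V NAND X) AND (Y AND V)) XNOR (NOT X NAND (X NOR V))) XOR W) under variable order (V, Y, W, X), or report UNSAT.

V=0, Y=0, W=0, X=0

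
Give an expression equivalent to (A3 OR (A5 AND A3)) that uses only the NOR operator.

((A3 NOR ((A5 NOR A5) NOR (A3 NOR A3))) NOR (A3 NOR ((A5 NOR A5) NOR (A3 NOR A3))))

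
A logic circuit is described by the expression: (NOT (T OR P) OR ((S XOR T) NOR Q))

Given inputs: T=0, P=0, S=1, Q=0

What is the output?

Substituting: (NOT (0 OR 0) OR ((1 XOR 0) NOR 0))
= 1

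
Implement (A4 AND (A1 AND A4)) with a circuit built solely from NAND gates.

((A4 NAND ((A1 NAND A4) NAND (A1 NAND A4))) NAND (A4 NAND ((A1 NAND A4) NAND (A1 NAND A4))))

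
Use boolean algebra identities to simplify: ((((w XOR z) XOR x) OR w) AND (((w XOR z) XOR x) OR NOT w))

By distribution ((E OR v) AND (E OR NOT v) = E):
= ((w XOR z) XOR x)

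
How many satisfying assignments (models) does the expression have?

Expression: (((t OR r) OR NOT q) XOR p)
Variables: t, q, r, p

Satisfying assignments: (0,0,0,0), (0,0,1,0), (0,1,0,1), (0,1,1,0), (1,0,0,0), (1,0,1,0), (1,1,0,0), (1,1,1,0)
Count: 8 out of 16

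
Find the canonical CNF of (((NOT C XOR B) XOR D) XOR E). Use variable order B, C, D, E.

(B OR C OR D OR NOT E) AND (B OR C OR NOT D OR E) AND (B OR NOT C OR D OR E) AND (B OR NOT C OR NOT D OR NOT E) AND (NOT B OR C OR D OR E) AND (NOT B OR C OR NOT D OR NOT E) AND (NOT B OR NOT C OR D OR NOT E) AND (NOT B OR NOT C OR NOT D OR E)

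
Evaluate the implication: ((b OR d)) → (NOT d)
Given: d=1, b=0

Antecedent ((b OR d)) = 1; consequent (NOT d) = 0.
1 → 0 = 0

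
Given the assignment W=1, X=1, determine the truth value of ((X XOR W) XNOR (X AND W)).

Substituting: ((1 XOR 1) XNOR (1 AND 1))
= 0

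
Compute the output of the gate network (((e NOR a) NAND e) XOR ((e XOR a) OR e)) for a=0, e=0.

Substituting: (((0 NOR 0) NAND 0) XOR ((0 XOR 0) OR 0))
= 1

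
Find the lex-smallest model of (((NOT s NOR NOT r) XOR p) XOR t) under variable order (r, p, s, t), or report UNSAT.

r=0, p=0, s=0, t=1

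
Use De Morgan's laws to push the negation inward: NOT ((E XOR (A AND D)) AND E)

NOT (E XOR (A AND D)) OR NOT E
De Morgan's: NOT(AND of terms) = OR of negations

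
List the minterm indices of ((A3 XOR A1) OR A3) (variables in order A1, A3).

Σm(1, 2, 3) = (NOT A1 AND A3) OR (A1 AND NOT A3) OR (A1 AND A3)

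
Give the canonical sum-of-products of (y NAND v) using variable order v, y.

Σm(0, 1, 2) = (NOT v AND NOT y) OR (NOT v AND y) OR (v AND NOT y)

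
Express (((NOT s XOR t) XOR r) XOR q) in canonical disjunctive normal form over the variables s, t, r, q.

(NOT s AND NOT t AND NOT r AND NOT q) OR (NOT s AND NOT t AND r AND q) OR (NOT s AND t AND NOT r AND q) OR (NOT s AND t AND r AND NOT q) OR (s AND NOT t AND NOT r AND q) OR (s AND NOT t AND r AND NOT q) OR (s AND t AND NOT r AND NOT q) OR (s AND t AND r AND q)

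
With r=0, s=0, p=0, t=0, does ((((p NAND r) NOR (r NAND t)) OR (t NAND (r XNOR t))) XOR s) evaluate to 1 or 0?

Substituting: ((((0 NAND 0) NOR (0 NAND 0)) OR (0 NAND (0 XNOR 0))) XOR 0)
= 1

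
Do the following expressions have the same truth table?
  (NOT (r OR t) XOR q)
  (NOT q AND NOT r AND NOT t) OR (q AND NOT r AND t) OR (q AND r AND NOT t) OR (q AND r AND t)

Yes, they are equivalent — the two output columns agree on all 8 assignments:
q | r | t | Expression 1 | Expression 2
---------------------------------------
0 | 0 | 0 | 1 | 1
0 | 0 | 1 | 0 | 0
0 | 1 | 0 | 0 | 0
0 | 1 | 1 | 0 | 0
1 | 0 | 0 | 0 | 0
1 | 0 | 1 | 1 | 1
1 | 1 | 0 | 1 | 1
1 | 1 | 1 | 1 | 1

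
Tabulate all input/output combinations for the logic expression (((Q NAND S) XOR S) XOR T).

Q | T | S | Output
------------------
0 | 0 | 0 | 1
0 | 0 | 1 | 0
0 | 1 | 0 | 0
0 | 1 | 1 | 1
1 | 0 | 0 | 1
1 | 0 | 1 | 1
1 | 1 | 0 | 0
1 | 1 | 1 | 0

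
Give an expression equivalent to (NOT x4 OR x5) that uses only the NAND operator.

(((x4 NAND x4) NAND (x4 NAND x4)) NAND (x5 NAND x5))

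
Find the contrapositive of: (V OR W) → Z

Contrapositive: NOT Z → NOT (V OR W)
Note: A statement and its contrapositive are logically equivalent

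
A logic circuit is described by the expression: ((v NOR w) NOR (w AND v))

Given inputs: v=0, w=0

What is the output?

Substituting: ((0 NOR 0) NOR (0 AND 0))
= 0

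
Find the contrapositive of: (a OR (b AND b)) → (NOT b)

Contrapositive: b → NOT (a OR (b AND b))
Note: A statement and its contrapositive are logically equivalent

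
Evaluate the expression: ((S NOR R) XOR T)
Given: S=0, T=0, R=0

Substituting: ((0 NOR 0) XOR 0)
= 1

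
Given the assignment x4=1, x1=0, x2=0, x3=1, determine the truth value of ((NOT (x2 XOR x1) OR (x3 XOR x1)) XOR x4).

Substituting: ((NOT (0 XOR 0) OR (1 XOR 0)) XOR 1)
= 0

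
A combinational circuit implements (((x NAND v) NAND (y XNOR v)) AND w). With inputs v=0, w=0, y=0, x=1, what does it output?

Substituting: (((1 NAND 0) NAND (0 XNOR 0)) AND 0)
= 0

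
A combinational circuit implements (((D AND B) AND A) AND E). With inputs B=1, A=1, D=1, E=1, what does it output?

Substituting: (((1 AND 1) AND 1) AND 1)
= 1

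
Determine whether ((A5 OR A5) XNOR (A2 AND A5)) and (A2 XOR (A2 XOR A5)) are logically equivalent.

No. Counterexample: with A2=0, A5=0, Expression 1 = 1 but Expression 2 = 0.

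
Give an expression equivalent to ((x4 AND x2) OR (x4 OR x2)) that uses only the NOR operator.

((((x4 NOR x4) NOR (x2 NOR x2)) NOR ((x4 NOR x2) NOR (x4 NOR x2))) NOR (((x4 NOR x4) NOR (x2 NOR x2)) NOR ((x4 NOR x2) NOR (x4 NOR x2))))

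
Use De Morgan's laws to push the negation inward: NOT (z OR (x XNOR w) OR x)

NOT z AND NOT (x XNOR w) AND NOT x
De Morgan's: NOT(OR of terms) = AND of negations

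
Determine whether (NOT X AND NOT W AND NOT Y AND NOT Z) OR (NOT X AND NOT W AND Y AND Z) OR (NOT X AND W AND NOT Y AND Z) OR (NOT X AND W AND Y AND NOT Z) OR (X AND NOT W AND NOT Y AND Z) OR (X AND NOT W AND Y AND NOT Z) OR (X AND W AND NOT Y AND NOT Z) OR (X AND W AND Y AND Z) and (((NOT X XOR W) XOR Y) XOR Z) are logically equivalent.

Yes, they are equivalent — the two output columns agree on all 16 assignments:
X | W | Y | Z | Expression 1 | Expression 2
-------------------------------------------
0 | 0 | 0 | 0 | 1 | 1
0 | 0 | 0 | 1 | 0 | 0
0 | 0 | 1 | 0 | 0 | 0
0 | 0 | 1 | 1 | 1 | 1
0 | 1 | 0 | 0 | 0 | 0
0 | 1 | 0 | 1 | 1 | 1
0 | 1 | 1 | 0 | 1 | 1
0 | 1 | 1 | 1 | 0 | 0
1 | 0 | 0 | 0 | 0 | 0
1 | 0 | 0 | 1 | 1 | 1
1 | 0 | 1 | 0 | 1 | 1
1 | 0 | 1 | 1 | 0 | 0
1 | 1 | 0 | 0 | 1 | 1
1 | 1 | 0 | 1 | 0 | 0
1 | 1 | 1 | 0 | 0 | 0
1 | 1 | 1 | 1 | 1 | 1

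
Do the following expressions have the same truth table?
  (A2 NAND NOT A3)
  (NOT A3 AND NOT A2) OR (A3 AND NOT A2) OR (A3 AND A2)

Yes, they are equivalent — the two output columns agree on all 4 assignments:
A3 | A2 | Expression 1 | Expression 2
-------------------------------------
0 | 0 | 1 | 1
0 | 1 | 0 | 0
1 | 0 | 1 | 1
1 | 1 | 1 | 1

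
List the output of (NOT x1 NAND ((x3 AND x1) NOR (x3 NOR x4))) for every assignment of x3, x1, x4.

x3 | x1 | x4 | Output
---------------------
0 | 0 | 0 | 1
0 | 0 | 1 | 0
0 | 1 | 0 | 1
0 | 1 | 1 | 1
1 | 0 | 0 | 0
1 | 0 | 1 | 0
1 | 1 | 0 | 1
1 | 1 | 1 | 1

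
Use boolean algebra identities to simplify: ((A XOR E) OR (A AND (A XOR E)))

By absorption (E OR (E AND v) = E):
= (A XOR E)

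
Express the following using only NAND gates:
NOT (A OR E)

(((A NAND A) NAND (E NAND E)) NAND ((A NAND A) NAND (E NAND E)))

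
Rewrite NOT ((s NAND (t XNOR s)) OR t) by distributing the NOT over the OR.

NOT (s NAND (t XNOR s)) AND NOT t
De Morgan's: NOT(OR of terms) = AND of negations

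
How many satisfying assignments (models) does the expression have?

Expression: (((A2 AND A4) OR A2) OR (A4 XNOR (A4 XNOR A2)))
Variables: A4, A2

Satisfying assignments: (0,1), (1,1)
Count: 2 out of 4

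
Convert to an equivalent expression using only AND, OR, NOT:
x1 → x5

NOT x1 OR x5
(Implication elimination: A → B = NOT A OR B)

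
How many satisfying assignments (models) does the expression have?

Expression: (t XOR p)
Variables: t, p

Satisfying assignments: (0,1), (1,0)
Count: 2 out of 4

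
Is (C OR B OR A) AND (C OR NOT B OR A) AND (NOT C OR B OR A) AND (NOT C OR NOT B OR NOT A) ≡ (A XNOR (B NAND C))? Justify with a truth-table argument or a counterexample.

Yes, they are equivalent — the two output columns agree on all 8 assignments:
C | B | A | Expression 1 | Expression 2
---------------------------------------
0 | 0 | 0 | 0 | 0
0 | 0 | 1 | 1 | 1
0 | 1 | 0 | 0 | 0
0 | 1 | 1 | 1 | 1
1 | 0 | 0 | 0 | 0
1 | 0 | 1 | 1 | 1
1 | 1 | 0 | 1 | 1
1 | 1 | 1 | 0 | 0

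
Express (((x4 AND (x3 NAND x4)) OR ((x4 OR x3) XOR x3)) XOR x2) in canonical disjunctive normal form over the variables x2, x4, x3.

(NOT x2 AND x4 AND NOT x3) OR (x2 AND NOT x4 AND NOT x3) OR (x2 AND NOT x4 AND x3) OR (x2 AND x4 AND x3)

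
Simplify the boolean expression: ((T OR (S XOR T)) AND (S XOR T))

By absorption (E AND (E OR v) = E):
= (S XOR T)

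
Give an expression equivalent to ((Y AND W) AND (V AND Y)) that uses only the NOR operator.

((((Y NOR Y) NOR (W NOR W)) NOR ((Y NOR Y) NOR (W NOR W))) NOR (((V NOR V) NOR (Y NOR Y)) NOR ((V NOR V) NOR (Y NOR Y))))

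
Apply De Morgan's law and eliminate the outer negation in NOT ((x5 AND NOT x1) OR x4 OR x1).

NOT (x5 AND NOT x1) AND NOT x4 AND NOT x1
De Morgan's: NOT(OR of terms) = AND of negations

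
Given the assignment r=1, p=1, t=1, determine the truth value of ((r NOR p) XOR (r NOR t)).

Substituting: ((1 NOR 1) XOR (1 NOR 1))
= 0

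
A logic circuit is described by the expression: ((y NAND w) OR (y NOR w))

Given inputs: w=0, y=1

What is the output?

Substituting: ((1 NAND 0) OR (1 NOR 0))
= 1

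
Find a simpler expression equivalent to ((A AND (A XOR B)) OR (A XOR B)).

By absorption (E OR (E AND v) = E):
= (A XOR B)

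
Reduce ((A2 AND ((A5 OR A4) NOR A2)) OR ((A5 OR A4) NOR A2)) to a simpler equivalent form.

By absorption (E OR (E AND v) = E):
= ((A5 OR A4) NOR A2)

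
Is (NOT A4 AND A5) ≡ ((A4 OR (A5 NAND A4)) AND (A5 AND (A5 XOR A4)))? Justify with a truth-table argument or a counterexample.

Yes, they are equivalent — the two output columns agree on all 4 assignments:
A4 | A5 | Expression 1 | Expression 2
-------------------------------------
0 | 0 | 0 | 0
0 | 1 | 1 | 1
1 | 0 | 0 | 0
1 | 1 | 0 | 0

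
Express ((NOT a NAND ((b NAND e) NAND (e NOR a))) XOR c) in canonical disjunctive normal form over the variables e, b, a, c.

(NOT e AND NOT b AND NOT a AND NOT c) OR (NOT e AND NOT b AND a AND NOT c) OR (NOT e AND b AND NOT a AND NOT c) OR (NOT e AND b AND a AND NOT c) OR (e AND NOT b AND NOT a AND c) OR (e AND NOT b AND a AND NOT c) OR (e AND b AND NOT a AND c) OR (e AND b AND a AND NOT c)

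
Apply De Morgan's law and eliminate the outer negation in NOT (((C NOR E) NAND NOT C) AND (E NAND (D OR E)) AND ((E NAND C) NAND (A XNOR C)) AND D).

NOT ((C NOR E) NAND NOT C) OR NOT (E NAND (D OR E)) OR NOT ((E NAND C) NAND (A XNOR C)) OR NOT D
De Morgan's: NOT(AND of terms) = OR of negations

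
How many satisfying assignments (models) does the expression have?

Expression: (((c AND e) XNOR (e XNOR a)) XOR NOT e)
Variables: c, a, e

Satisfying assignments: (0,0,0), (0,0,1), (1,0,0), (1,1,1)
Count: 4 out of 8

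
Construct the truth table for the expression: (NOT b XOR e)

b | e | Output
--------------
0 | 0 | 1
0 | 1 | 0
1 | 0 | 0
1 | 1 | 1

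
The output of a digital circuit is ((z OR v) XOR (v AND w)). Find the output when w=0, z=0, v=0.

Substituting: ((0 OR 0) XOR (0 AND 0))
= 0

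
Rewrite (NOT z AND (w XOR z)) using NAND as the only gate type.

(((z NAND z) NAND ((w NAND (w NAND z)) NAND (z NAND (w NAND z)))) NAND ((z NAND z) NAND ((w NAND (w NAND z)) NAND (z NAND (w NAND z)))))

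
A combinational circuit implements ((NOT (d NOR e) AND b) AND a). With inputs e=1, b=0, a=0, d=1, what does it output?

Substituting: ((NOT (1 NOR 1) AND 0) AND 0)
= 0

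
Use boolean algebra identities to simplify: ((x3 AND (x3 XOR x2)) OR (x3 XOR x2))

By absorption (E OR (E AND v) = E):
= (x3 XOR x2)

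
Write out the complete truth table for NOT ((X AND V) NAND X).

X | V | Output
--------------
0 | 0 | 0
0 | 1 | 0
1 | 0 | 0
1 | 1 | 1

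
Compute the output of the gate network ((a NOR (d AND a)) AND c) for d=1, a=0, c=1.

Substituting: ((0 NOR (1 AND 0)) AND 1)
= 1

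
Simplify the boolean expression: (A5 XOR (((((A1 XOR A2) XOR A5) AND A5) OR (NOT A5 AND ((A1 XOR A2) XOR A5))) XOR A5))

By XOR self-cancellation ((E XOR v) XOR v = E) then distribution ((E AND v) OR (E AND NOT v) = E):
= ((A1 XOR A2) XOR A5)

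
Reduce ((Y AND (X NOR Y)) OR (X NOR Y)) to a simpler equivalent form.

By absorption (E OR (E AND v) = E):
= (X NOR Y)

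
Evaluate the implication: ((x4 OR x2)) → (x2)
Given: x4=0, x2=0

Antecedent ((x4 OR x2)) = 0; consequent (x2) = 0.
0 → 0 = 1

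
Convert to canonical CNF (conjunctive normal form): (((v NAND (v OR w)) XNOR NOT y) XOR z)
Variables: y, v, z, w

(y OR v OR NOT z OR w) AND (y OR v OR NOT z OR NOT w) AND (y OR NOT v OR z OR w) AND (y OR NOT v OR z OR NOT w) AND (NOT y OR v OR z OR w) AND (NOT y OR v OR z OR NOT w) AND (NOT y OR NOT v OR NOT z OR w) AND (NOT y OR NOT v OR NOT z OR NOT w)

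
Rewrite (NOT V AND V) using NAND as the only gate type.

(((V NAND V) NAND V) NAND ((V NAND V) NAND V))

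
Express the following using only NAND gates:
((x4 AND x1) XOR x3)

((((x4 NAND x1) NAND (x4 NAND x1)) NAND (((x4 NAND x1) NAND (x4 NAND x1)) NAND x3)) NAND (x3 NAND (((x4 NAND x1) NAND (x4 NAND x1)) NAND x3)))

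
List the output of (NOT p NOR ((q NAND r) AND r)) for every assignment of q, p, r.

q | p | r | Output
------------------
0 | 0 | 0 | 0
0 | 0 | 1 | 0
0 | 1 | 0 | 1
0 | 1 | 1 | 0
1 | 0 | 0 | 0
1 | 0 | 1 | 0
1 | 1 | 0 | 1
1 | 1 | 1 | 1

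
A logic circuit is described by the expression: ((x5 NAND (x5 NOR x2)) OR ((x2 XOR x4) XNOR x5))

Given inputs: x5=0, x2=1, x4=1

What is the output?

Substituting: ((0 NAND (0 NOR 1)) OR ((1 XOR 1) XNOR 0))
= 1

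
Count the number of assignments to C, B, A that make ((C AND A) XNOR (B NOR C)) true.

Satisfying assignments: (0,1,0), (0,1,1), (1,0,0), (1,1,0)
Count: 4 out of 8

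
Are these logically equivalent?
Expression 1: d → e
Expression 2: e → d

No, Converse is not equivalent to original (counterexample: d=0, e=1)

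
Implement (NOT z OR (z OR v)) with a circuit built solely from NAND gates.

(((z NAND z) NAND (z NAND z)) NAND (((z NAND z) NAND (v NAND v)) NAND ((z NAND z) NAND (v NAND v))))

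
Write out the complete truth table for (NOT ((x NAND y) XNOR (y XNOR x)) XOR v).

v | y | x | Output
------------------
0 | 0 | 0 | 0
0 | 0 | 1 | 1
0 | 1 | 0 | 1
0 | 1 | 1 | 1
1 | 0 | 0 | 1
1 | 0 | 1 | 0
1 | 1 | 0 | 0
1 | 1 | 1 | 0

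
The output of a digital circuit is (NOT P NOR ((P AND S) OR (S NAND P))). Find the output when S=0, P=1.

Substituting: (NOT 1 NOR ((1 AND 0) OR (0 NAND 1)))
= 0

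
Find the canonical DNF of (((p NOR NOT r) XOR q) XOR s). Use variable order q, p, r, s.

(NOT q AND NOT p AND NOT r AND s) OR (NOT q AND NOT p AND r AND NOT s) OR (NOT q AND p AND NOT r AND s) OR (NOT q AND p AND r AND s) OR (q AND NOT p AND NOT r AND NOT s) OR (q AND NOT p AND r AND s) OR (q AND p AND NOT r AND NOT s) OR (q AND p AND r AND NOT s)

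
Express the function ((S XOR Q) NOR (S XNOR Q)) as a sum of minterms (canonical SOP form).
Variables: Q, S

Σm() = FALSE (no minterms)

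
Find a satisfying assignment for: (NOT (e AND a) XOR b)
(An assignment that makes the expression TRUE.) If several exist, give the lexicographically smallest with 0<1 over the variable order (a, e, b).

a=0, e=0, b=0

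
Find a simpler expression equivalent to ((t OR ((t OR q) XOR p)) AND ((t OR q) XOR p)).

By absorption (E AND (E OR v) = E):
= ((t OR q) XOR p)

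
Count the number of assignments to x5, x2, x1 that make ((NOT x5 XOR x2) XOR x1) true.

Satisfying assignments: (0,0,0), (0,1,1), (1,0,1), (1,1,0)
Count: 4 out of 8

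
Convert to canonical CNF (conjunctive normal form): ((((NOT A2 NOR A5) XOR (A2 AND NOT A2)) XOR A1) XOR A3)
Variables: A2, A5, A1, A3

(A2 OR A5 OR A1 OR A3) AND (A2 OR A5 OR NOT A1 OR NOT A3) AND (A2 OR NOT A5 OR A1 OR A3) AND (A2 OR NOT A5 OR NOT A1 OR NOT A3) AND (NOT A2 OR A5 OR A1 OR NOT A3) AND (NOT A2 OR A5 OR NOT A1 OR A3) AND (NOT A2 OR NOT A5 OR A1 OR A3) AND (NOT A2 OR NOT A5 OR NOT A1 OR NOT A3)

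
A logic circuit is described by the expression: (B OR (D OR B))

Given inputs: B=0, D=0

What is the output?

Substituting: (0 OR (0 OR 0))
= 0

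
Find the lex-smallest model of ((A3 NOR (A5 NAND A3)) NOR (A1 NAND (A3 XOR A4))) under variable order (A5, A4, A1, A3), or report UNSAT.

A5=0, A4=0, A1=1, A3=1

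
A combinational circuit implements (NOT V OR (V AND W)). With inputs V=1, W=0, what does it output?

Substituting: (NOT 1 OR (1 AND 0))
= 0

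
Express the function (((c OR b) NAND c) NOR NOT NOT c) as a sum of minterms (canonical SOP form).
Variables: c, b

Σm() = FALSE (no minterms)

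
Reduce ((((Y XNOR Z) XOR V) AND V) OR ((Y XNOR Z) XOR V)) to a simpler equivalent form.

By absorption (E OR (E AND v) = E):
= ((Y XNOR Z) XOR V)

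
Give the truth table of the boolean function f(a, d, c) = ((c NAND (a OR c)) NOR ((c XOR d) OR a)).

a | d | c | Output
------------------
0 | 0 | 0 | 0
0 | 0 | 1 | 0
0 | 1 | 0 | 0
0 | 1 | 1 | 1
1 | 0 | 0 | 0
1 | 0 | 1 | 0
1 | 1 | 0 | 0
1 | 1 | 1 | 0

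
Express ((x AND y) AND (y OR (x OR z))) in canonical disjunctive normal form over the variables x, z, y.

(x AND NOT z AND y) OR (x AND z AND y)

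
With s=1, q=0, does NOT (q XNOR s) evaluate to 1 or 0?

Substituting: NOT (0 XNOR 1)
= 1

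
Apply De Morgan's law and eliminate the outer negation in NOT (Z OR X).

NOT Z AND NOT X
De Morgan's: NOT(OR of terms) = AND of negations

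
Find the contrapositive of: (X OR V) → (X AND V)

Contrapositive: NOT (X AND V) → NOT (X OR V)
Note: A statement and its contrapositive are logically equivalent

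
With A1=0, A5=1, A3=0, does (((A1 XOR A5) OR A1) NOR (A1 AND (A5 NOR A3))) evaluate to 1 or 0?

Substituting: (((0 XOR 1) OR 0) NOR (0 AND (1 NOR 0)))
= 0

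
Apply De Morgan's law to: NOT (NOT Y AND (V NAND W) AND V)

Y OR NOT (V NAND W) OR NOT V
De Morgan's: NOT(AND of terms) = OR of negations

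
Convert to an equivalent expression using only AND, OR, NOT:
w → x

NOT w OR x
(Implication elimination: A → B = NOT A OR B)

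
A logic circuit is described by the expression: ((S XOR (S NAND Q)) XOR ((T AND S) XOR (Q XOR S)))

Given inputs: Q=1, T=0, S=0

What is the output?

Substituting: ((0 XOR (0 NAND 1)) XOR ((0 AND 0) XOR (1 XOR 0)))
= 0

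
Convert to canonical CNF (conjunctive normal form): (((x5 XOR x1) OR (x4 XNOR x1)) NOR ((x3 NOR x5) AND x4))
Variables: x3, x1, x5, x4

(x3 OR x1 OR x5 OR x4) AND (x3 OR x1 OR x5 OR NOT x4) AND (x3 OR x1 OR NOT x5 OR x4) AND (x3 OR x1 OR NOT x5 OR NOT x4) AND (x3 OR NOT x1 OR x5 OR x4) AND (x3 OR NOT x1 OR x5 OR NOT x4) AND (x3 OR NOT x1 OR NOT x5 OR NOT x4) AND (NOT x3 OR x1 OR x5 OR x4) AND (NOT x3 OR x1 OR NOT x5 OR x4) AND (NOT x3 OR x1 OR NOT x5 OR NOT x4) AND (NOT x3 OR NOT x1 OR x5 OR x4) AND (NOT x3 OR NOT x1 OR x5 OR NOT x4) AND (NOT x3 OR NOT x1 OR NOT x5 OR NOT x4)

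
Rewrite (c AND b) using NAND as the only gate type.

((c NAND b) NAND (c NAND b))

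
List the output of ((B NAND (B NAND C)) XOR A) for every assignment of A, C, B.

A | C | B | Output
------------------
0 | 0 | 0 | 1
0 | 0 | 1 | 0
0 | 1 | 0 | 1
0 | 1 | 1 | 1
1 | 0 | 0 | 0
1 | 0 | 1 | 1
1 | 1 | 0 | 0
1 | 1 | 1 | 0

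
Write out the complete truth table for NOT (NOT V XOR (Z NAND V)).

Z | V | Output
--------------
0 | 0 | 1
0 | 1 | 0
1 | 0 | 1
1 | 1 | 1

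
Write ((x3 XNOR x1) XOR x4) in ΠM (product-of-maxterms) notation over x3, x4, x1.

ΠM(1, 2, 4, 7) = (x3 OR x4 OR NOT x1) AND (x3 OR NOT x4 OR x1) AND (NOT x3 OR x4 OR x1) AND (NOT x3 OR NOT x4 OR NOT x1)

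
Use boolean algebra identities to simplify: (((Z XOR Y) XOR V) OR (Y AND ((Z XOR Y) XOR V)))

By absorption (E OR (E AND v) = E):
= ((Z XOR Y) XOR V)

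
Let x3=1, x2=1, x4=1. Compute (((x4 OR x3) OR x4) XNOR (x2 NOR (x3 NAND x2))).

Substituting: (((1 OR 1) OR 1) XNOR (1 NOR (1 NAND 1)))
= 0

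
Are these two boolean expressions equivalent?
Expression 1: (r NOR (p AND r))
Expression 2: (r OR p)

No. Counterexample: with r=0, p=0, Expression 1 = 1 but Expression 2 = 0.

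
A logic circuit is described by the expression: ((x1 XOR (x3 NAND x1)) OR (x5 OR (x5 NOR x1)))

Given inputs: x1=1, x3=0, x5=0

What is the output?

Substituting: ((1 XOR (0 NAND 1)) OR (0 OR (0 NOR 1)))
= 0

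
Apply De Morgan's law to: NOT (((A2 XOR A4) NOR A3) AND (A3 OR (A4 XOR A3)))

NOT ((A2 XOR A4) NOR A3) OR NOT (A3 OR (A4 XOR A3))
De Morgan's: NOT(AND of terms) = OR of negations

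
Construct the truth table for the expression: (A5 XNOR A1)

A1 | A5 | Output
----------------
0 | 0 | 1
0 | 1 | 0
1 | 0 | 0
1 | 1 | 1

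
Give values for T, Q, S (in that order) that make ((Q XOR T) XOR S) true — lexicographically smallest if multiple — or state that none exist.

T=0, Q=0, S=1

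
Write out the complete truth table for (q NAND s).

s | q | Output
--------------
0 | 0 | 1
0 | 1 | 1
1 | 0 | 1
1 | 1 | 0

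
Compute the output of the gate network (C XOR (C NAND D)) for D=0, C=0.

Substituting: (0 XOR (0 NAND 0))
= 1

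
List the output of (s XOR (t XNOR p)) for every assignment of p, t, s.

p | t | s | Output
------------------
0 | 0 | 0 | 1
0 | 0 | 1 | 0
0 | 1 | 0 | 0
0 | 1 | 1 | 1
1 | 0 | 0 | 0
1 | 0 | 1 | 1
1 | 1 | 0 | 1
1 | 1 | 1 | 0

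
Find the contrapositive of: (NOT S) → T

Contrapositive: NOT T → S
Note: A statement and its contrapositive are logically equivalent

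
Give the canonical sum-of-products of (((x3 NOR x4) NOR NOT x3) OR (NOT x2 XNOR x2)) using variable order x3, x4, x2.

Σm(4, 5, 6, 7) = (x3 AND NOT x4 AND NOT x2) OR (x3 AND NOT x4 AND x2) OR (x3 AND x4 AND NOT x2) OR (x3 AND x4 AND x2)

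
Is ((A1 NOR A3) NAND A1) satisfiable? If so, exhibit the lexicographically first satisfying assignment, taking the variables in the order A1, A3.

A1=0, A3=0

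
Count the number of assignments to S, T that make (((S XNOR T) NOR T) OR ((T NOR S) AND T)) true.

Satisfying assignments: (1,0)
Count: 1 out of 4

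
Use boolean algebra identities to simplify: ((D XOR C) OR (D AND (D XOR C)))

By absorption (E OR (E AND v) = E):
= (D XOR C)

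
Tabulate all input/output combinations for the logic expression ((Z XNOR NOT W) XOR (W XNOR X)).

X | Z | W | Output
------------------
0 | 0 | 0 | 1
0 | 0 | 1 | 1
0 | 1 | 0 | 0
0 | 1 | 1 | 0
1 | 0 | 0 | 0
1 | 0 | 1 | 0
1 | 1 | 0 | 1
1 | 1 | 1 | 1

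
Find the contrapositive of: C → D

Contrapositive: NOT D → NOT C
Note: A statement and its contrapositive are logically equivalent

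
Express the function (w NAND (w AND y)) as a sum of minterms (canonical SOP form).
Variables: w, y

Σm(0, 1, 2) = (NOT w AND NOT y) OR (NOT w AND y) OR (w AND NOT y)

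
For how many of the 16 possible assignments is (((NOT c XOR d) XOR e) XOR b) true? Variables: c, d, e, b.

Satisfying assignments: (0,0,0,0), (0,0,1,1), (0,1,0,1), (0,1,1,0), (1,0,0,1), (1,0,1,0), (1,1,0,0), (1,1,1,1)
Count: 8 out of 16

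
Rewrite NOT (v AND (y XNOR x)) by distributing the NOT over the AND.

NOT v OR NOT (y XNOR x)
De Morgan's: NOT(AND of terms) = OR of negations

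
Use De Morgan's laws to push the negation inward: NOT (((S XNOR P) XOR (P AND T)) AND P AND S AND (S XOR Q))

NOT ((S XNOR P) XOR (P AND T)) OR NOT P OR NOT S OR NOT (S XOR Q)
De Morgan's: NOT(AND of terms) = OR of negations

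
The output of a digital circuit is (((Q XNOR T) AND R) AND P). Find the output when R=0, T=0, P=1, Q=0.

Substituting: (((0 XNOR 0) AND 0) AND 1)
= 0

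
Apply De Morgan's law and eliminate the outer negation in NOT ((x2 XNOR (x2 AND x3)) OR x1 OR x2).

NOT (x2 XNOR (x2 AND x3)) AND NOT x1 AND NOT x2
De Morgan's: NOT(OR of terms) = AND of negations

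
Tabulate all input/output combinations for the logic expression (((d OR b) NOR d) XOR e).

b | d | e | Output
------------------
0 | 0 | 0 | 1
0 | 0 | 1 | 0
0 | 1 | 0 | 0
0 | 1 | 1 | 1
1 | 0 | 0 | 0
1 | 0 | 1 | 1
1 | 1 | 0 | 0
1 | 1 | 1 | 1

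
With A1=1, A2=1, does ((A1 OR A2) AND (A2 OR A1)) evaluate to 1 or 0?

Substituting: ((1 OR 1) AND (1 OR 1))
= 1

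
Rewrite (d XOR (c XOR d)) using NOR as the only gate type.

((((d NOR ((((c NOR d) NOR (c NOR d)) NOR ((c NOR d) NOR (c NOR d))) NOR ((((c NOR c) NOR (d NOR d)) NOR ((c NOR c) NOR (d NOR d))) NOR (((c NOR c) NOR (d NOR d)) NOR ((c NOR c) NOR (d NOR d)))))) NOR (d NOR ((((c NOR d) NOR (c NOR d)) NOR ((c NOR d) NOR (c NOR d))) NOR ((((c NOR c) NOR (d NOR d)) NOR ((c NOR c) NOR (d NOR d))) NOR (((c NOR c) NOR (d NOR d)) NOR ((c NOR c) NOR (d NOR d))))))) NOR ((d NOR ((((c NOR d) NOR (c NOR d)) NOR ((c NOR d) NOR (c NOR d))) NOR ((((c NOR c) NOR (d NOR d)) NOR ((c NOR c) NOR (d NOR d))) NOR (((c NOR c) NOR (d NOR d)) NOR ((c NOR c) NOR (d NOR d)))))) NOR (d NOR ((((c NOR d) NOR (c NOR d)) NOR ((c NOR d) NOR (c NOR d))) NOR ((((c NOR c) NOR (d NOR d)) NOR ((c NOR c) NOR (d NOR d))) NOR (((c NOR c) NOR (d NOR d)) NOR ((c NOR c) NOR (d NOR d)))))))) NOR ((((d NOR d) NOR (((((c NOR d) NOR (c NOR d)) NOR ((c NOR d) NOR (c NOR d))) NOR ((((c NOR c) NOR (d NOR d)) NOR ((c NOR c) NOR (d NOR d))) NOR (((c NOR c) NOR (d NOR d)) NOR ((c NOR c) NOR (d NOR d))))) NOR ((((c NOR d) NOR (c NOR d)) NOR ((c NOR d) NOR (c NOR d))) NOR ((((c NOR c) NOR (d NOR d)) NOR ((c NOR c) NOR (d NOR d))) NOR (((c NOR c) NOR (d NOR d)) NOR ((c NOR c) NOR (d NOR d))))))) NOR ((d NOR d) NOR (((((c NOR d) NOR (c NOR d)) NOR ((c NOR d) NOR (c NOR d))) NOR ((((c NOR c) NOR (d NOR d)) NOR ((c NOR c) NOR (d NOR d))) NOR (((c NOR c) NOR (d NOR d)) NOR ((c NOR c) NOR (d NOR d))))) NOR ((((c NOR d) NOR (c NOR d)) NOR ((c NOR d) NOR (c NOR d))) NOR ((((c NOR c) NOR (d NOR d)) NOR ((c NOR c) NOR (d NOR d))) NOR (((c NOR c) NOR (d NOR d)) NOR ((c NOR c) NOR (d NOR d)))))))) NOR (((d NOR d) NOR (((((c NOR d) NOR (c NOR d)) NOR ((c NOR d) NOR (c NOR d))) NOR ((((c NOR c) NOR (d NOR d)) NOR ((c NOR c) NOR (d NOR d))) NOR (((c NOR c) NOR (d NOR d)) NOR ((c NOR c) NOR (d NOR d))))) NOR ((((c NOR d) NOR (c NOR d)) NOR ((c NOR d) NOR (c NOR d))) NOR ((((c NOR c) NOR (d NOR d)) NOR ((c NOR c) NOR (d NOR d))) NOR (((c NOR c) NOR (d NOR d)) NOR ((c NOR c) NOR (d NOR d))))))) NOR ((d NOR d) NOR (((((c NOR d) NOR (c NOR d)) NOR ((c NOR d) NOR (c NOR d))) NOR ((((c NOR c) NOR (d NOR d)) NOR ((c NOR c) NOR (d NOR d))) NOR (((c NOR c) NOR (d NOR d)) NOR ((c NOR c) NOR (d NOR d))))) NOR ((((c NOR d) NOR (c NOR d)) NOR ((c NOR d) NOR (c NOR d))) NOR ((((c NOR c) NOR (d NOR d)) NOR ((c NOR c) NOR (d NOR d))) NOR (((c NOR c) NOR (d NOR d)) NOR ((c NOR c) NOR (d NOR d))))))))))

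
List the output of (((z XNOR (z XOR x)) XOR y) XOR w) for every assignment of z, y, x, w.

z | y | x | w | Output
----------------------
0 | 0 | 0 | 0 | 1
0 | 0 | 0 | 1 | 0
0 | 0 | 1 | 0 | 0
0 | 0 | 1 | 1 | 1
0 | 1 | 0 | 0 | 0
0 | 1 | 0 | 1 | 1
0 | 1 | 1 | 0 | 1
0 | 1 | 1 | 1 | 0
1 | 0 | 0 | 0 | 1
1 | 0 | 0 | 1 | 0
1 | 0 | 1 | 0 | 0
1 | 0 | 1 | 1 | 1
1 | 1 | 0 | 0 | 0
1 | 1 | 0 | 1 | 1
1 | 1 | 1 | 0 | 1
1 | 1 | 1 | 1 | 0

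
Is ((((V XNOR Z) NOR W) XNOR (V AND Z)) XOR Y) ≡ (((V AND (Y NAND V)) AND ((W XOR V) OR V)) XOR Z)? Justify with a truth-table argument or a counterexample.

No. Counterexample: with W=0, V=0, Y=0, Z=0, Expression 1 = 1 but Expression 2 = 0.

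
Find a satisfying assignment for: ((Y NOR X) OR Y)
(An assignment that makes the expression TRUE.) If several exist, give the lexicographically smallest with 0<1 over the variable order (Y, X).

Y=0, X=0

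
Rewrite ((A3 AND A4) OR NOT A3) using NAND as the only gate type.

((((A3 NAND A4) NAND (A3 NAND A4)) NAND ((A3 NAND A4) NAND (A3 NAND A4))) NAND ((A3 NAND A3) NAND (A3 NAND A3)))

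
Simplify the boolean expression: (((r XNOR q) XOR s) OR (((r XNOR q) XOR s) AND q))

By absorption (E OR (E AND v) = E):
= ((r XNOR q) XOR s)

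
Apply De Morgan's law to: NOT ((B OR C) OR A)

NOT (B OR C) AND NOT A
De Morgan's: NOT(OR of terms) = AND of negations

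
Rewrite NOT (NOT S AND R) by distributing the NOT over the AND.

S OR NOT R
De Morgan's: NOT(AND of terms) = OR of negations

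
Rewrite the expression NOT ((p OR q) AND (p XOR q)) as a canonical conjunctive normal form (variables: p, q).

(p OR NOT q) AND (NOT p OR q)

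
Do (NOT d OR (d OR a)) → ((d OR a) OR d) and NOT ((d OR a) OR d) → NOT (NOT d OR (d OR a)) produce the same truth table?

Yes, Contrapositive is always equivalent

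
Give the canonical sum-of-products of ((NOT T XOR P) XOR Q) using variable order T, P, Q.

Σm(0, 3, 5, 6) = (NOT T AND NOT P AND NOT Q) OR (NOT T AND P AND Q) OR (T AND NOT P AND Q) OR (T AND P AND NOT Q)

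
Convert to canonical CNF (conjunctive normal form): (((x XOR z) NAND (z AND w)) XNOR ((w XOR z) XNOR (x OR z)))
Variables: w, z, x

(w OR z OR NOT x) AND (NOT w OR z OR x) AND (NOT w OR NOT z OR NOT x)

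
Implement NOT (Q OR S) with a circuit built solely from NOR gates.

(((Q NOR S) NOR (Q NOR S)) NOR ((Q NOR S) NOR (Q NOR S)))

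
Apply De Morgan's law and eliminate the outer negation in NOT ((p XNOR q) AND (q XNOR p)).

NOT (p XNOR q) OR NOT (q XNOR p)
De Morgan's: NOT(AND of terms) = OR of negations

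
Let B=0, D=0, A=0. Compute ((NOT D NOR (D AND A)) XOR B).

Substituting: ((NOT 0 NOR (0 AND 0)) XOR 0)
= 0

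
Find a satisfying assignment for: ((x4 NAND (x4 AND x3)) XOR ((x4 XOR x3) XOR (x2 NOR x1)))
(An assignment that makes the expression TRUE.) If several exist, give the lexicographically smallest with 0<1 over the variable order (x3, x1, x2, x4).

x3=0, x1=0, x2=0, x4=1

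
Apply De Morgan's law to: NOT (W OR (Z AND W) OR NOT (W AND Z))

NOT W AND NOT (Z AND W) AND (W AND Z)
De Morgan's: NOT(OR of terms) = AND of negations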